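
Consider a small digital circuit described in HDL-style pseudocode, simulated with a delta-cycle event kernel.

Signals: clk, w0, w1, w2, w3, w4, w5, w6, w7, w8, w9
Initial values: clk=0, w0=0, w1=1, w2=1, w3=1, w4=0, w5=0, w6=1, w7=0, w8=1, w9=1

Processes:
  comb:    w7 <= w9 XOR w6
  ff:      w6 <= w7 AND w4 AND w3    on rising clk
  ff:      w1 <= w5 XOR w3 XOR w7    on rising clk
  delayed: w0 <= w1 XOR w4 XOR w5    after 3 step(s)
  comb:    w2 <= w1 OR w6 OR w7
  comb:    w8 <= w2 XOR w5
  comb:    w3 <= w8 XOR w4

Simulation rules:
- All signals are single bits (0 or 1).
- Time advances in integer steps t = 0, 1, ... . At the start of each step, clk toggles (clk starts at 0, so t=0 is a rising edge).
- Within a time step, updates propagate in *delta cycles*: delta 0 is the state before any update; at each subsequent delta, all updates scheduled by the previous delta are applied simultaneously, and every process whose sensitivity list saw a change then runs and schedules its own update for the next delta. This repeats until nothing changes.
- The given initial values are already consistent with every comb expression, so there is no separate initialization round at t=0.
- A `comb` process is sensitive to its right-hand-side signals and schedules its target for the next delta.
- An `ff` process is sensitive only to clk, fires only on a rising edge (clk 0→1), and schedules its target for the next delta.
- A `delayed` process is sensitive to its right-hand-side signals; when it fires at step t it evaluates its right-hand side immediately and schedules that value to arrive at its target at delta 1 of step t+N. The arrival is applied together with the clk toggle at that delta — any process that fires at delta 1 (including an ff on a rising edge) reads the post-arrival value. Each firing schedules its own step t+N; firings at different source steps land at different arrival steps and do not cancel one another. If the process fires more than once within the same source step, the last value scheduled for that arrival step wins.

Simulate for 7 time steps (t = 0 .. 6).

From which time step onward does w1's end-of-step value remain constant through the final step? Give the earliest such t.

2

t0.Δ0 w0=0 w5=0 w1=1 w6=1 w4=0 w8=1 w9=1 w7=0 w2=1 w3=1 clk=0
t0.Δ1 w0=0 w5=0 w1=1 w6=1 w4=0 w8=1 w9=1 w7=0 w2=1 w3=1 clk=1
t0.Δ2 w0=0 w5=0 w1=1 w6=0 w4=0 w8=1 w9=1 w7=0 w2=1 w3=1 clk=1
t0.Δ3 w0=0 w5=0 w1=1 w6=0 w4=0 w8=1 w9=1 w7=1 w2=1 w3=1 clk=1
t1.Δ0 w0=0 w5=0 w1=1 w6=0 w4=0 w8=1 w9=1 w7=1 w2=1 w3=1 clk=1
t1.Δ1 w0=0 w5=0 w1=1 w6=0 w4=0 w8=1 w9=1 w7=1 w2=1 w3=1 clk=0
t2.Δ0 w0=0 w5=0 w1=1 w6=0 w4=0 w8=1 w9=1 w7=1 w2=1 w3=1 clk=0
t2.Δ1 w0=0 w5=0 w1=1 w6=0 w4=0 w8=1 w9=1 w7=1 w2=1 w3=1 clk=1
t2.Δ2 w0=0 w5=0 w1=0 w6=0 w4=0 w8=1 w9=1 w7=1 w2=1 w3=1 clk=1
t3.Δ0 w0=0 w5=0 w1=0 w6=0 w4=0 w8=1 w9=1 w7=1 w2=1 w3=1 clk=1
t3.Δ1 w0=0 w5=0 w1=0 w6=0 w4=0 w8=1 w9=1 w7=1 w2=1 w3=1 clk=0
t4.Δ0 w0=0 w5=0 w1=0 w6=0 w4=0 w8=1 w9=1 w7=1 w2=1 w3=1 clk=0
t4.Δ1 w0=0 w5=0 w1=0 w6=0 w4=0 w8=1 w9=1 w7=1 w2=1 w3=1 clk=1
t5.Δ0 w0=0 w5=0 w1=0 w6=0 w4=0 w8=1 w9=1 w7=1 w2=1 w3=1 clk=1
t5.Δ1 w0=0 w5=0 w1=0 w6=0 w4=0 w8=1 w9=1 w7=1 w2=1 w3=1 clk=0
t6.Δ0 w0=0 w5=0 w1=0 w6=0 w4=0 w8=1 w9=1 w7=1 w2=1 w3=1 clk=0
t6.Δ1 w0=0 w5=0 w1=0 w6=0 w4=0 w8=1 w9=1 w7=1 w2=1 w3=1 clk=1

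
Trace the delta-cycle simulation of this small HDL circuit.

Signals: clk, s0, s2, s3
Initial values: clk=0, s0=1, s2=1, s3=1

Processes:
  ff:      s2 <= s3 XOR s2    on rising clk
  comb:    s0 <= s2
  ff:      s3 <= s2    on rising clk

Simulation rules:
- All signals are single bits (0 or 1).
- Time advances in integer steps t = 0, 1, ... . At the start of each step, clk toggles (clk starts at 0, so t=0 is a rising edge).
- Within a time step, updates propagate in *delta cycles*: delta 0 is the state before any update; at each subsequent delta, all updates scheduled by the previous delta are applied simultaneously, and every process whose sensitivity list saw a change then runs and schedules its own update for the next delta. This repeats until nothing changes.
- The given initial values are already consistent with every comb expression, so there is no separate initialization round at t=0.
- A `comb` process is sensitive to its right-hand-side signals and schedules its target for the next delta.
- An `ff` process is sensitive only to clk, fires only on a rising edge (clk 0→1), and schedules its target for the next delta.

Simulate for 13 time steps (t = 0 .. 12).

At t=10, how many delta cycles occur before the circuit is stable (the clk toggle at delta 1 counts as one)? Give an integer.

t=0 Δ0: s2=1 s3=1 clk=0 s0=1
  Δ1: clk:0→1
  Δ2: s2:1→0
  Δ3: s0:1→0
  (3Δ to stable)
t=1 Δ0: s2=0 s3=1 clk=1 s0=0
  Δ1: clk:1→0
  (1Δ to stable)
t=2 Δ0: s2=0 s3=1 clk=0 s0=0
  Δ1: clk:0→1
  Δ2: s2:0→1, s3:1→0
  Δ3: s0:0→1
  (3Δ to stable)
t=3 Δ0: s2=1 s3=0 clk=1 s0=1
  Δ1: clk:1→0
  (1Δ to stable)
t=4 Δ0: s2=1 s3=0 clk=0 s0=1
  Δ1: clk:0→1
  Δ2: s3:0→1
  (2Δ to stable)
t=5 Δ0: s2=1 s3=1 clk=1 s0=1
  Δ1: clk:1→0
  (1Δ to stable)
t=6 Δ0: s2=1 s3=1 clk=0 s0=1
  Δ1: clk:0→1
  Δ2: s2:1→0
  Δ3: s0:1→0
  (3Δ to stable)
t=7 Δ0: s2=0 s3=1 clk=1 s0=0
  Δ1: clk:1→0
  (1Δ to stable)
t=8 Δ0: s2=0 s3=1 clk=0 s0=0
  Δ1: clk:0→1
  Δ2: s2:0→1, s3:1→0
  Δ3: s0:0→1
  (3Δ to stable)
t=9 Δ0: s2=1 s3=0 clk=1 s0=1
  Δ1: clk:1→0
  (1Δ to stable)
t=10 Δ0: s2=1 s3=0 clk=0 s0=1
  Δ1: clk:0→1
  Δ2: s3:0→1
  (2Δ to stable)
t=11 Δ0: s2=1 s3=1 clk=1 s0=1
  Δ1: clk:1→0
  (1Δ to stable)
t=12 Δ0: s2=1 s3=1 clk=0 s0=1
  Δ1: clk:0→1
  Δ2: s2:1→0
  Δ3: s0:1→0
  (3Δ to stable)

2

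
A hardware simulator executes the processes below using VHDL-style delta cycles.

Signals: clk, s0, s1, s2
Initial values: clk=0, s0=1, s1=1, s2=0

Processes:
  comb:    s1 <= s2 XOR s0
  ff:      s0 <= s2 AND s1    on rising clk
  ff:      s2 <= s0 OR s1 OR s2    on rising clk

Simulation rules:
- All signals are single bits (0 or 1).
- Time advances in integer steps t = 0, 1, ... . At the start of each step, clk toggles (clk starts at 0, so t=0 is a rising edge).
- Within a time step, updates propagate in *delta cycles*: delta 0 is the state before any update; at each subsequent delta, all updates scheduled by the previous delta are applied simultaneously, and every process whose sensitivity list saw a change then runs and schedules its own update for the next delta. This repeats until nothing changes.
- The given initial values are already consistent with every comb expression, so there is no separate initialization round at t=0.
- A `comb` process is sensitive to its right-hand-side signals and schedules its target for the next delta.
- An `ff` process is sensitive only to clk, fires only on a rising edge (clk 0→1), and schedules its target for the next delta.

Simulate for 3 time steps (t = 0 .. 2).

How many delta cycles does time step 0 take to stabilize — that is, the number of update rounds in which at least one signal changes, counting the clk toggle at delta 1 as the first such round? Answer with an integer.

2

[bits: s0,clk,s1,s2]
t=0: Δ0=1010 Δ1=1110 Δ2=0111 | 2Δ
t=1: Δ0=0111 Δ1=0011 | 1Δ
t=2: Δ0=0011 Δ1=0111 Δ2=1111 Δ3=1101 | 3Δ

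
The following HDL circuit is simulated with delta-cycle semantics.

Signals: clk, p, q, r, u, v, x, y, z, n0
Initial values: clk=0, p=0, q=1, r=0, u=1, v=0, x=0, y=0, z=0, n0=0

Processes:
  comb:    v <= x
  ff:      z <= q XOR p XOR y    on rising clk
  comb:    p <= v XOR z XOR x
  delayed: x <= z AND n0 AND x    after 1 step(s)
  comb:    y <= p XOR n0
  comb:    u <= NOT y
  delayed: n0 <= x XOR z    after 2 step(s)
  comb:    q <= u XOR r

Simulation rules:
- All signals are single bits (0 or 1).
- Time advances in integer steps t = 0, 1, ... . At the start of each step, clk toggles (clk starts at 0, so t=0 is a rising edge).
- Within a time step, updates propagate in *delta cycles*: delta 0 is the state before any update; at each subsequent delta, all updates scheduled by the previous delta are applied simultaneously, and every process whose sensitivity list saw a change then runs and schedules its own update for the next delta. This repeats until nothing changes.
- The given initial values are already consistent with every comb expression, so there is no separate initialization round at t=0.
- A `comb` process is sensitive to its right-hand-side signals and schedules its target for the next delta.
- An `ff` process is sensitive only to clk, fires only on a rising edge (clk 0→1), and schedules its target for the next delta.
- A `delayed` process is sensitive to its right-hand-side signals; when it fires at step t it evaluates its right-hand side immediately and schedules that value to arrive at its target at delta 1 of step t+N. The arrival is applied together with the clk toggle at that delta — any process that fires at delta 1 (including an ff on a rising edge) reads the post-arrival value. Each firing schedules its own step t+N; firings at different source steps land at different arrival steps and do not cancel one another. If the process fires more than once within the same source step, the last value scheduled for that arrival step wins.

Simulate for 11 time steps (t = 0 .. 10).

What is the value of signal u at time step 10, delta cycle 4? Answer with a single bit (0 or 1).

1

[bits: x,q,v,n0,r,clk,y,p,u,z]
t=0: Δ0=0100000010 Δ1=0100010010 Δ2=0100010011 Δ3=0100010111 Δ4=0100011111 Δ5=0100011101 Δ6=0000011101 | 6Δ
t=1: Δ0=0000011101 Δ1=0000001101 | 1Δ
t=2: Δ0=0000001101 Δ1=0001011101 Δ2=0001010100 Δ3=0001010010 Δ4=0101011010 Δ5=0101011000 Δ6=0001011000 | 6Δ
t=3: Δ0=0001011000 Δ1=0001001000 | 1Δ
t=4: Δ0=0001001000 Δ1=0000011000 Δ2=0000010001 Δ3=0000010111 Δ4=0100011111 Δ5=0100011101 Δ6=0000011101 | 6Δ
t=5: Δ0=0000011101 Δ1=0000001101 | 1Δ
t=6: Δ0=0000001101 Δ1=0001011101 Δ2=0001010100 Δ3=0001010010 Δ4=0101011010 Δ5=0101011000 Δ6=0001011000 | 6Δ
t=7: Δ0=0001011000 Δ1=0001001000 | 1Δ
t=8: Δ0=0001001000 Δ1=0000011000 Δ2=0000010001 Δ3=0000010111 Δ4=0100011111 Δ5=0100011101 Δ6=0000011101 | 6Δ
t=9: Δ0=0000011101 Δ1=0000001101 | 1Δ
t=10: Δ0=0000001101 Δ1=0001011101 Δ2=0001010100 Δ3=0001010010 Δ4=0101011010 Δ5=0101011000 Δ6=0001011000 | 6Δ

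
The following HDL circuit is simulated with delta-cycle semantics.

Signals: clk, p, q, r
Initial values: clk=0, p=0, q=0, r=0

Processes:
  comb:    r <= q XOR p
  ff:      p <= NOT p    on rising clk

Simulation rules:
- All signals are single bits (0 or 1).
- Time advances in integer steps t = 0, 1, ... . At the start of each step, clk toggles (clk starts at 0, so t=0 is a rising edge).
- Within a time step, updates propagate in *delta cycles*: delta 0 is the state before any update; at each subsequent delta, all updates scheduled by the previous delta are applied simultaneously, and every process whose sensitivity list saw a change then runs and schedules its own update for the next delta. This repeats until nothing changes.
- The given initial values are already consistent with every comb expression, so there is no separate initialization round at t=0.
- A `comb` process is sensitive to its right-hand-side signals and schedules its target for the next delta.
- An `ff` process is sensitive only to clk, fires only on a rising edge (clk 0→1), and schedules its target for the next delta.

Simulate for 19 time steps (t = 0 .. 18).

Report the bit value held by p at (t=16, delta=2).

t=0 Δ0: p=0 r=0 q=0 clk=0
  Δ1: clk:0→1
  Δ2: p:0→1
  Δ3: r:0→1
  (3Δ to stable)
t=1 Δ0: p=1 r=1 q=0 clk=1
  Δ1: clk:1→0
  (1Δ to stable)
t=2 Δ0: p=1 r=1 q=0 clk=0
  Δ1: clk:0→1
  Δ2: p:1→0
  Δ3: r:1→0
  (3Δ to stable)
t=3 Δ0: p=0 r=0 q=0 clk=1
  Δ1: clk:1→0
  (1Δ to stable)
t=4 Δ0: p=0 r=0 q=0 clk=0
  Δ1: clk:0→1
  Δ2: p:0→1
  Δ3: r:0→1
  (3Δ to stable)
t=5 Δ0: p=1 r=1 q=0 clk=1
  Δ1: clk:1→0
  (1Δ to stable)
t=6 Δ0: p=1 r=1 q=0 clk=0
  Δ1: clk:0→1
  Δ2: p:1→0
  Δ3: r:1→0
  (3Δ to stable)
t=7 Δ0: p=0 r=0 q=0 clk=1
  Δ1: clk:1→0
  (1Δ to stable)
t=8 Δ0: p=0 r=0 q=0 clk=0
  Δ1: clk:0→1
  Δ2: p:0→1
  Δ3: r:0→1
  (3Δ to stable)
t=9 Δ0: p=1 r=1 q=0 clk=1
  Δ1: clk:1→0
  (1Δ to stable)
t=10 Δ0: p=1 r=1 q=0 clk=0
  Δ1: clk:0→1
  Δ2: p:1→0
  Δ3: r:1→0
  (3Δ to stable)
t=11 Δ0: p=0 r=0 q=0 clk=1
  Δ1: clk:1→0
  (1Δ to stable)
t=12 Δ0: p=0 r=0 q=0 clk=0
  Δ1: clk:0→1
  Δ2: p:0→1
  Δ3: r:0→1
  (3Δ to stable)
t=13 Δ0: p=1 r=1 q=0 clk=1
  Δ1: clk:1→0
  (1Δ to stable)
t=14 Δ0: p=1 r=1 q=0 clk=0
  Δ1: clk:0→1
  Δ2: p:1→0
  Δ3: r:1→0
  (3Δ to stable)
t=15 Δ0: p=0 r=0 q=0 clk=1
  Δ1: clk:1→0
  (1Δ to stable)
t=16 Δ0: p=0 r=0 q=0 clk=0
  Δ1: clk:0→1
  Δ2: p:0→1
  Δ3: r:0→1
  (3Δ to stable)
t=17 Δ0: p=1 r=1 q=0 clk=1
  Δ1: clk:1→0
  (1Δ to stable)
t=18 Δ0: p=1 r=1 q=0 clk=0
  Δ1: clk:0→1
  Δ2: p:1→0
  Δ3: r:1→0
  (3Δ to stable)

1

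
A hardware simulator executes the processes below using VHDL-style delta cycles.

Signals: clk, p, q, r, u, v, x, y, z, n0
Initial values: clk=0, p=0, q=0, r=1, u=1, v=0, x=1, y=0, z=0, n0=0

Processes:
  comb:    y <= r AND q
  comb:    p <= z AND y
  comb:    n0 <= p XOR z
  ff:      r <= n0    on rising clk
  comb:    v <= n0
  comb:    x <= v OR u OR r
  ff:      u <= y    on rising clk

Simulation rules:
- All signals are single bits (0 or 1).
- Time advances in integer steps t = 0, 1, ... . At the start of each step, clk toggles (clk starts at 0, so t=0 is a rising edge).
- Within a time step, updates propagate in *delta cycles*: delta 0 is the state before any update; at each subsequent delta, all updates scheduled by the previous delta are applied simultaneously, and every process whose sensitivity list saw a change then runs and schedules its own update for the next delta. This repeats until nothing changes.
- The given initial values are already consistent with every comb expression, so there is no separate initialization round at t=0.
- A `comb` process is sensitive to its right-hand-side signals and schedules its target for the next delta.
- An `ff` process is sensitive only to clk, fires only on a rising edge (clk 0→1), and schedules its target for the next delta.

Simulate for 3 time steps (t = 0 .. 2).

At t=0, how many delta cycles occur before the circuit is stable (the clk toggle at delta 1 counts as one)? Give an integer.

3

[bits: q,y,v,z,r,n0,clk,x,u,p]
t=0: Δ0=0000100110 Δ1=0000101110 Δ2=0000001100 Δ3=0000001000 | 3Δ
t=1: Δ0=0000001000 Δ1=0000000000 | 1Δ
t=2: Δ0=0000000000 Δ1=0000001000 | 1Δ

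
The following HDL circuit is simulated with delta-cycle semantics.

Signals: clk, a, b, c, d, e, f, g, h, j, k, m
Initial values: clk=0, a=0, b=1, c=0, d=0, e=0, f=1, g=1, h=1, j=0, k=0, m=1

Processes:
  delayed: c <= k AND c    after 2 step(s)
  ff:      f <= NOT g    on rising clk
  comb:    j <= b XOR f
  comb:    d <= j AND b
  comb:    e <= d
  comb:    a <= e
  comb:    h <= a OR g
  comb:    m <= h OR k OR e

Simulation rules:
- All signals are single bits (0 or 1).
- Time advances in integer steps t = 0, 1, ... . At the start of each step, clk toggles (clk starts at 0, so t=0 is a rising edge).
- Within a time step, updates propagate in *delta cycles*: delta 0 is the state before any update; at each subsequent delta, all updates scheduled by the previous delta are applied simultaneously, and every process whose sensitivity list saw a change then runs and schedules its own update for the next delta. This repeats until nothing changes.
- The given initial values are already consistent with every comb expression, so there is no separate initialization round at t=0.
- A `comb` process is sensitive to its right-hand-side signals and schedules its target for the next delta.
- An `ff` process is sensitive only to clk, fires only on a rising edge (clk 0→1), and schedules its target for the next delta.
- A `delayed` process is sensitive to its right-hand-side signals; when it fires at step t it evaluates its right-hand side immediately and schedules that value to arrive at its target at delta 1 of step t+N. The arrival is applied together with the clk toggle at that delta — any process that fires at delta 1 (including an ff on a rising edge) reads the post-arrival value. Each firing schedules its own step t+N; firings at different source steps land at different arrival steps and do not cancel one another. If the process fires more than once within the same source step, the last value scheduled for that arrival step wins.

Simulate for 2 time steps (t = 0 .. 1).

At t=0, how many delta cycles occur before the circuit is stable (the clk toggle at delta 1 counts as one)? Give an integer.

[bits: e,c,j,d,a,b,m,f,clk,g,k,h]
t=0: Δ0=000001110101 Δ1=000001111101 Δ2=000001101101 Δ3=001001101101 Δ4=001101101101 Δ5=101101101101 Δ6=101111101101 | 6Δ
t=1: Δ0=101111101101 Δ1=101111100101 | 1Δ

6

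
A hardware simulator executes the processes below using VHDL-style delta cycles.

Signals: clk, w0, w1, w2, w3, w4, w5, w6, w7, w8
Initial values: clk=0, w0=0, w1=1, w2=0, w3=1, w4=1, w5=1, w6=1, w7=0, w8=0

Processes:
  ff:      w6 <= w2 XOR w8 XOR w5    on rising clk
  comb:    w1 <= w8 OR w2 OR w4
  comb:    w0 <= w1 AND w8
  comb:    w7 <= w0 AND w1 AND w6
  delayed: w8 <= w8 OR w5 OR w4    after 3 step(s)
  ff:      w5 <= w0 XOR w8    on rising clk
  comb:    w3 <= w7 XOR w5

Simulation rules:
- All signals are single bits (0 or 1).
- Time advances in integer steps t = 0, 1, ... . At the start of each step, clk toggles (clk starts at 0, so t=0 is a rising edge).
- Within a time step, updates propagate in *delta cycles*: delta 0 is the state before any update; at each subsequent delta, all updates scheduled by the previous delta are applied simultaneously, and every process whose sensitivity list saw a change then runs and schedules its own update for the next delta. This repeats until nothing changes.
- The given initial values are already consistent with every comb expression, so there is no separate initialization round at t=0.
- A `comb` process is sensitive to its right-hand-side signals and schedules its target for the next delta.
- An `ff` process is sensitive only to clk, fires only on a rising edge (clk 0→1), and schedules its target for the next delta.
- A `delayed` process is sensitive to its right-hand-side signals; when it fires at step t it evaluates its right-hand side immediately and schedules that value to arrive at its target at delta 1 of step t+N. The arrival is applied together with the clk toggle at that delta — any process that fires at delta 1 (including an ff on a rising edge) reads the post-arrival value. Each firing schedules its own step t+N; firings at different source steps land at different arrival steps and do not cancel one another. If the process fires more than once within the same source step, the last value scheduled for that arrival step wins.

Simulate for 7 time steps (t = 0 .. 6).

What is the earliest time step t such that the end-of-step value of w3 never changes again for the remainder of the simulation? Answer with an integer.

t0.Δ0 w6=1 w8=0 w2=0 w1=1 w4=1 clk=0 w7=0 w3=1 w5=1 w0=0
t0.Δ1 w6=1 w8=0 w2=0 w1=1 w4=1 clk=1 w7=0 w3=1 w5=1 w0=0
t0.Δ2 w6=1 w8=0 w2=0 w1=1 w4=1 clk=1 w7=0 w3=1 w5=0 w0=0
t0.Δ3 w6=1 w8=0 w2=0 w1=1 w4=1 clk=1 w7=0 w3=0 w5=0 w0=0
t1.Δ0 w6=1 w8=0 w2=0 w1=1 w4=1 clk=1 w7=0 w3=0 w5=0 w0=0
t1.Δ1 w6=1 w8=0 w2=0 w1=1 w4=1 clk=0 w7=0 w3=0 w5=0 w0=0
t2.Δ0 w6=1 w8=0 w2=0 w1=1 w4=1 clk=0 w7=0 w3=0 w5=0 w0=0
t2.Δ1 w6=1 w8=0 w2=0 w1=1 w4=1 clk=1 w7=0 w3=0 w5=0 w0=0
t2.Δ2 w6=0 w8=0 w2=0 w1=1 w4=1 clk=1 w7=0 w3=0 w5=0 w0=0
t3.Δ0 w6=0 w8=0 w2=0 w1=1 w4=1 clk=1 w7=0 w3=0 w5=0 w0=0
t3.Δ1 w6=0 w8=1 w2=0 w1=1 w4=1 clk=0 w7=0 w3=0 w5=0 w0=0
t3.Δ2 w6=0 w8=1 w2=0 w1=1 w4=1 clk=0 w7=0 w3=0 w5=0 w0=1
t4.Δ0 w6=0 w8=1 w2=0 w1=1 w4=1 clk=0 w7=0 w3=0 w5=0 w0=1
t4.Δ1 w6=0 w8=1 w2=0 w1=1 w4=1 clk=1 w7=0 w3=0 w5=0 w0=1
t4.Δ2 w6=1 w8=1 w2=0 w1=1 w4=1 clk=1 w7=0 w3=0 w5=0 w0=1
t4.Δ3 w6=1 w8=1 w2=0 w1=1 w4=1 clk=1 w7=1 w3=0 w5=0 w0=1
t4.Δ4 w6=1 w8=1 w2=0 w1=1 w4=1 clk=1 w7=1 w3=1 w5=0 w0=1
t5.Δ0 w6=1 w8=1 w2=0 w1=1 w4=1 clk=1 w7=1 w3=1 w5=0 w0=1
t5.Δ1 w6=1 w8=1 w2=0 w1=1 w4=1 clk=0 w7=1 w3=1 w5=0 w0=1
t6.Δ0 w6=1 w8=1 w2=0 w1=1 w4=1 clk=0 w7=1 w3=1 w5=0 w0=1
t6.Δ1 w6=1 w8=1 w2=0 w1=1 w4=1 clk=1 w7=1 w3=1 w5=0 w0=1

4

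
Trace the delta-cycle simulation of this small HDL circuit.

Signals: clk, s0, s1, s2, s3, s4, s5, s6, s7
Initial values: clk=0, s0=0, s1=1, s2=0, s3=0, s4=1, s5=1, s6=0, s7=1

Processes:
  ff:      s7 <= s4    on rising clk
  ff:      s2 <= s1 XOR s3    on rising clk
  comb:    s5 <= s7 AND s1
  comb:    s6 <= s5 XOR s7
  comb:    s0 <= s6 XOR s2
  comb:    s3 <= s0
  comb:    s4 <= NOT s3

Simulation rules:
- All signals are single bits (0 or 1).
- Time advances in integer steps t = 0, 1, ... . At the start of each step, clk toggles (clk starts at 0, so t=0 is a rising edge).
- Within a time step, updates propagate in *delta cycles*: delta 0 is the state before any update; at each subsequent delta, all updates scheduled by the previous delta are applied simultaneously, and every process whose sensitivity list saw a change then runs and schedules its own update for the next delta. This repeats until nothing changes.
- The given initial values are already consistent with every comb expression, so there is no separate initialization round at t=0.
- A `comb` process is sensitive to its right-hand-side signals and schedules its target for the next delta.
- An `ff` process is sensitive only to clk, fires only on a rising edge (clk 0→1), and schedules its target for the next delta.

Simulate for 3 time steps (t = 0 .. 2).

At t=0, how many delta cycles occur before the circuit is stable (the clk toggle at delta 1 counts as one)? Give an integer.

5

[bits: s0,clk,s5,s7,s3,s2,s1,s6,s4]
t=0: Δ0=001100101 Δ1=011100101 Δ2=011101101 Δ3=111101101 Δ4=111111101 Δ5=111111100 | 5Δ
t=1: Δ0=111111100 Δ1=101111100 | 1Δ
t=2: Δ0=101111100 Δ1=111111100 Δ2=111010100 Δ3=010010110 Δ4=110000100 Δ5=010010101 Δ6=010000100 Δ7=010000101 | 7Δ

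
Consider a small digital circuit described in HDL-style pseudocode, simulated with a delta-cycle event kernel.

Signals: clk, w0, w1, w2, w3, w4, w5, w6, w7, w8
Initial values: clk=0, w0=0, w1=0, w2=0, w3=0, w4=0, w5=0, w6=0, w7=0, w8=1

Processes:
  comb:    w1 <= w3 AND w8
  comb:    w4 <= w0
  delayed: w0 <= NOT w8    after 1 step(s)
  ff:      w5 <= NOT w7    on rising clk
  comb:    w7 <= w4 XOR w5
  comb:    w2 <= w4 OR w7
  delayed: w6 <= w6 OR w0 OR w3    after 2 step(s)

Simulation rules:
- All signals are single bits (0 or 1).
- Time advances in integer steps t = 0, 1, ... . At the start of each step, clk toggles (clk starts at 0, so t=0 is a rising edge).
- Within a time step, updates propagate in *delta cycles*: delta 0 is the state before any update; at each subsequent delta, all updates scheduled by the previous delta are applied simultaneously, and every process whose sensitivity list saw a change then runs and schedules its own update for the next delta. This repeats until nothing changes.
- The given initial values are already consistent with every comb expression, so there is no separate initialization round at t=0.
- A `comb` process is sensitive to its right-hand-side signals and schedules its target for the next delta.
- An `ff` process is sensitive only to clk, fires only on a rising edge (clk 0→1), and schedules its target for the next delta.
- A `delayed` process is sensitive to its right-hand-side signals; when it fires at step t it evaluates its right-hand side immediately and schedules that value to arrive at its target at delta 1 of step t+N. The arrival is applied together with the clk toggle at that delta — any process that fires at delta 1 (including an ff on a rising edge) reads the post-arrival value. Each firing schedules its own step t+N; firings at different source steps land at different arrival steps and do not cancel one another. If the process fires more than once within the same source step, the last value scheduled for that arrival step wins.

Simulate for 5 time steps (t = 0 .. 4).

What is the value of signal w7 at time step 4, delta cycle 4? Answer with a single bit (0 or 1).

t0.Δ0 w2=0 clk=0 w5=0 w0=0 w8=1 w6=0 w3=0 w4=0 w1=0 w7=0
t0.Δ1 w2=0 clk=1 w5=0 w0=0 w8=1 w6=0 w3=0 w4=0 w1=0 w7=0
t0.Δ2 w2=0 clk=1 w5=1 w0=0 w8=1 w6=0 w3=0 w4=0 w1=0 w7=0
t0.Δ3 w2=0 clk=1 w5=1 w0=0 w8=1 w6=0 w3=0 w4=0 w1=0 w7=1
t0.Δ4 w2=1 clk=1 w5=1 w0=0 w8=1 w6=0 w3=0 w4=0 w1=0 w7=1
t1.Δ0 w2=1 clk=1 w5=1 w0=0 w8=1 w6=0 w3=0 w4=0 w1=0 w7=1
t1.Δ1 w2=1 clk=0 w5=1 w0=0 w8=1 w6=0 w3=0 w4=0 w1=0 w7=1
t2.Δ0 w2=1 clk=0 w5=1 w0=0 w8=1 w6=0 w3=0 w4=0 w1=0 w7=1
t2.Δ1 w2=1 clk=1 w5=1 w0=0 w8=1 w6=0 w3=0 w4=0 w1=0 w7=1
t2.Δ2 w2=1 clk=1 w5=0 w0=0 w8=1 w6=0 w3=0 w4=0 w1=0 w7=1
t2.Δ3 w2=1 clk=1 w5=0 w0=0 w8=1 w6=0 w3=0 w4=0 w1=0 w7=0
t2.Δ4 w2=0 clk=1 w5=0 w0=0 w8=1 w6=0 w3=0 w4=0 w1=0 w7=0
t3.Δ0 w2=0 clk=1 w5=0 w0=0 w8=1 w6=0 w3=0 w4=0 w1=0 w7=0
t3.Δ1 w2=0 clk=0 w5=0 w0=0 w8=1 w6=0 w3=0 w4=0 w1=0 w7=0
t4.Δ0 w2=0 clk=0 w5=0 w0=0 w8=1 w6=0 w3=0 w4=0 w1=0 w7=0
t4.Δ1 w2=0 clk=1 w5=0 w0=0 w8=1 w6=0 w3=0 w4=0 w1=0 w7=0
t4.Δ2 w2=0 clk=1 w5=1 w0=0 w8=1 w6=0 w3=0 w4=0 w1=0 w7=0
t4.Δ3 w2=0 clk=1 w5=1 w0=0 w8=1 w6=0 w3=0 w4=0 w1=0 w7=1
t4.Δ4 w2=1 clk=1 w5=1 w0=0 w8=1 w6=0 w3=0 w4=0 w1=0 w7=1

1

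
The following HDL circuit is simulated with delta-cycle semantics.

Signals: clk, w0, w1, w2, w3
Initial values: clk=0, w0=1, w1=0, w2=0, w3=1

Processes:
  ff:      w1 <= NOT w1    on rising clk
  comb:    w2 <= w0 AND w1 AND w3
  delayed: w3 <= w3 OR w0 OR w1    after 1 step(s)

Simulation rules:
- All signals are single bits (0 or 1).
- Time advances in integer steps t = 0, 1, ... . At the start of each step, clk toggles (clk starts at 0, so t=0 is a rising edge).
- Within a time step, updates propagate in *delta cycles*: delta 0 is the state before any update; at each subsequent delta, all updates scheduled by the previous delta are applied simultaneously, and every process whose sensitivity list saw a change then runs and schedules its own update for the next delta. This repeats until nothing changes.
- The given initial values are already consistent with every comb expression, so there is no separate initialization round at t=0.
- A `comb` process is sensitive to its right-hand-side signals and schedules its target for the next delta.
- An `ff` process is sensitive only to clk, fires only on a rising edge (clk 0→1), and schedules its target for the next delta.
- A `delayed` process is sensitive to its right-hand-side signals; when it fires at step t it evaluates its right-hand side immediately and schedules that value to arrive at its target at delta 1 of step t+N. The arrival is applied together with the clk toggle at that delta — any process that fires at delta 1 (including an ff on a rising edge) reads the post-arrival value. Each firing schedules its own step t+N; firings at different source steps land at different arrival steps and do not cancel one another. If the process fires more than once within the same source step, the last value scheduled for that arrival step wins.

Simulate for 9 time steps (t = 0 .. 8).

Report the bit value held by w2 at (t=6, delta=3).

[bits: w1,w3,w2,w0,clk]
t=0: Δ0=01010 Δ1=01011 Δ2=11011 Δ3=11111 | 3Δ
t=1: Δ0=11111 Δ1=11110 | 1Δ
t=2: Δ0=11110 Δ1=11111 Δ2=01111 Δ3=01011 | 3Δ
t=3: Δ0=01011 Δ1=01010 | 1Δ
t=4: Δ0=01010 Δ1=01011 Δ2=11011 Δ3=11111 | 3Δ
t=5: Δ0=11111 Δ1=11110 | 1Δ
t=6: Δ0=11110 Δ1=11111 Δ2=01111 Δ3=01011 | 3Δ
t=7: Δ0=01011 Δ1=01010 | 1Δ
t=8: Δ0=01010 Δ1=01011 Δ2=11011 Δ3=11111 | 3Δ

0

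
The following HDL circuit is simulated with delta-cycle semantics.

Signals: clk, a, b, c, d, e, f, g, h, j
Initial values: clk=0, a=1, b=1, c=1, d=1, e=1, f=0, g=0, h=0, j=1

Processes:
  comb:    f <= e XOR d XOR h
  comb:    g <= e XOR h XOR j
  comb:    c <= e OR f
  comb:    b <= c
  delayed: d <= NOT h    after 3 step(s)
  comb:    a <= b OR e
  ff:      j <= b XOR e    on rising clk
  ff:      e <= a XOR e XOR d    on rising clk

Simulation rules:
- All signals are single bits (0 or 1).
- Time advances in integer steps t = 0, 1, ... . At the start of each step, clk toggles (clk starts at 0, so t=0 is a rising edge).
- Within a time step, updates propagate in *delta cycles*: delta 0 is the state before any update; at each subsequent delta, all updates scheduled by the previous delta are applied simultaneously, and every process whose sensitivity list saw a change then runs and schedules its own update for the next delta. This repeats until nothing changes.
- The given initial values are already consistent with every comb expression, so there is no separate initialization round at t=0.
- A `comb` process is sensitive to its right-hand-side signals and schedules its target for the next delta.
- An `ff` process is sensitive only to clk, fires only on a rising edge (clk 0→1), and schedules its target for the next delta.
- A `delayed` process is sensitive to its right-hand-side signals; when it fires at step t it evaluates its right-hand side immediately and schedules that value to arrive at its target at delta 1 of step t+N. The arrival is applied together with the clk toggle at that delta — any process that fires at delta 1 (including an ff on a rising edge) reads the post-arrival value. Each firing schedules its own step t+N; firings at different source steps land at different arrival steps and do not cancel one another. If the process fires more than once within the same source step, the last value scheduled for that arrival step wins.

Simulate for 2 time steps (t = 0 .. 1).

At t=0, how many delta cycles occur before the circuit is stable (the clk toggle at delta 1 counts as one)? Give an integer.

3

t=0 Δ0: a=1 h=0 g=0 f=0 j=1 c=1 d=1 clk=0 e=1 b=1
  Δ1: clk:0→1
  Δ2: j:1→0
  Δ3: g:0→1
  (3Δ to stable)
t=1 Δ0: a=1 h=0 g=1 f=0 j=0 c=1 d=1 clk=1 e=1 b=1
  Δ1: clk:1→0
  (1Δ to stable)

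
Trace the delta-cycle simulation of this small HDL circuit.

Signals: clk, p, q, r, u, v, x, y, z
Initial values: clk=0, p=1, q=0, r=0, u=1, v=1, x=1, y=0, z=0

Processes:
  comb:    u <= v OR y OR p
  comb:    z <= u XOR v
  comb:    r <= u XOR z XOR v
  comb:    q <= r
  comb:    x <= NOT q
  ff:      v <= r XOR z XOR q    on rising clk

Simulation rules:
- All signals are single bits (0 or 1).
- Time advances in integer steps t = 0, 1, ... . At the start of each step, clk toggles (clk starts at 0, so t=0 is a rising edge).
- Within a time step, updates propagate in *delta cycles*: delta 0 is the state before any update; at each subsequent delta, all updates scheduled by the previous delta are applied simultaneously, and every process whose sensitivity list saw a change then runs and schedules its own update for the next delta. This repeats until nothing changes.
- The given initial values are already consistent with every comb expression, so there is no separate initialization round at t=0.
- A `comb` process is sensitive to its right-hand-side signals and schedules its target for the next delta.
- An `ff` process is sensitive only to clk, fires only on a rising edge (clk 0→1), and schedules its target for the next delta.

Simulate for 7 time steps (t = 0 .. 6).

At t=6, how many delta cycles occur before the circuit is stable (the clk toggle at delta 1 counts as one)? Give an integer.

[bits: r,y,p,clk,v,z,q,x,u]
t=0: Δ0=001010011 Δ1=001110011 Δ2=001100011 Δ3=101101011 Δ4=001101111 Δ5=001101001 Δ6=001101011 | 6Δ
t=1: Δ0=001101011 Δ1=001001011 | 1Δ
t=2: Δ0=001001011 Δ1=001101011 Δ2=001111011 Δ3=101110011 Δ4=001110111 Δ5=001110001 Δ6=001110011 | 6Δ
t=3: Δ0=001110011 Δ1=001010011 | 1Δ
t=4: Δ0=001010011 Δ1=001110011 Δ2=001100011 Δ3=101101011 Δ4=001101111 Δ5=001101001 Δ6=001101011 | 6Δ
t=5: Δ0=001101011 Δ1=001001011 | 1Δ
t=6: Δ0=001001011 Δ1=001101011 Δ2=001111011 Δ3=101110011 Δ4=001110111 Δ5=001110001 Δ6=001110011 | 6Δ

6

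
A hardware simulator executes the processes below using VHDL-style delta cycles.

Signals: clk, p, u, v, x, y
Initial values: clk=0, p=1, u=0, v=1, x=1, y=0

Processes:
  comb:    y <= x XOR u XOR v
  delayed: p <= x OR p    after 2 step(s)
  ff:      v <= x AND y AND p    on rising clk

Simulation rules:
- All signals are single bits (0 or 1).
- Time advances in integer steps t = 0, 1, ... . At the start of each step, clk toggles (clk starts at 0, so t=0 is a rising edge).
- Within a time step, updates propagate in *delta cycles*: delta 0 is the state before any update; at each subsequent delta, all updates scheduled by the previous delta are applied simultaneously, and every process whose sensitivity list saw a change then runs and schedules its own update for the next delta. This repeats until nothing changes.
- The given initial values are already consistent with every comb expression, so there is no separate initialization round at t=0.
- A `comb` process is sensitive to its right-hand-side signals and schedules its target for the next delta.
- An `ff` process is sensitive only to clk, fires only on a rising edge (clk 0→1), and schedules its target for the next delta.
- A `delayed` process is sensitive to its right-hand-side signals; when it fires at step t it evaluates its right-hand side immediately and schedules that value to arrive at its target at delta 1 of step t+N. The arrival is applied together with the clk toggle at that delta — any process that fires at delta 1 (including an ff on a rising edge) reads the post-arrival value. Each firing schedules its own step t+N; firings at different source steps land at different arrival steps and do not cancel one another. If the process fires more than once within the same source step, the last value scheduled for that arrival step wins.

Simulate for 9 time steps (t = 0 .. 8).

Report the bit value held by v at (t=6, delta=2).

1

t0.Δ0 p=1 v=1 clk=0 y=0 u=0 x=1
t0.Δ1 p=1 v=1 clk=1 y=0 u=0 x=1
t0.Δ2 p=1 v=0 clk=1 y=0 u=0 x=1
t0.Δ3 p=1 v=0 clk=1 y=1 u=0 x=1
t1.Δ0 p=1 v=0 clk=1 y=1 u=0 x=1
t1.Δ1 p=1 v=0 clk=0 y=1 u=0 x=1
t2.Δ0 p=1 v=0 clk=0 y=1 u=0 x=1
t2.Δ1 p=1 v=0 clk=1 y=1 u=0 x=1
t2.Δ2 p=1 v=1 clk=1 y=1 u=0 x=1
t2.Δ3 p=1 v=1 clk=1 y=0 u=0 x=1
t3.Δ0 p=1 v=1 clk=1 y=0 u=0 x=1
t3.Δ1 p=1 v=1 clk=0 y=0 u=0 x=1
t4.Δ0 p=1 v=1 clk=0 y=0 u=0 x=1
t4.Δ1 p=1 v=1 clk=1 y=0 u=0 x=1
t4.Δ2 p=1 v=0 clk=1 y=0 u=0 x=1
t4.Δ3 p=1 v=0 clk=1 y=1 u=0 x=1
t5.Δ0 p=1 v=0 clk=1 y=1 u=0 x=1
t5.Δ1 p=1 v=0 clk=0 y=1 u=0 x=1
t6.Δ0 p=1 v=0 clk=0 y=1 u=0 x=1
t6.Δ1 p=1 v=0 clk=1 y=1 u=0 x=1
t6.Δ2 p=1 v=1 clk=1 y=1 u=0 x=1
t6.Δ3 p=1 v=1 clk=1 y=0 u=0 x=1
t7.Δ0 p=1 v=1 clk=1 y=0 u=0 x=1
t7.Δ1 p=1 v=1 clk=0 y=0 u=0 x=1
t8.Δ0 p=1 v=1 clk=0 y=0 u=0 x=1
t8.Δ1 p=1 v=1 clk=1 y=0 u=0 x=1
t8.Δ2 p=1 v=0 clk=1 y=0 u=0 x=1
t8.Δ3 p=1 v=0 clk=1 y=1 u=0 x=1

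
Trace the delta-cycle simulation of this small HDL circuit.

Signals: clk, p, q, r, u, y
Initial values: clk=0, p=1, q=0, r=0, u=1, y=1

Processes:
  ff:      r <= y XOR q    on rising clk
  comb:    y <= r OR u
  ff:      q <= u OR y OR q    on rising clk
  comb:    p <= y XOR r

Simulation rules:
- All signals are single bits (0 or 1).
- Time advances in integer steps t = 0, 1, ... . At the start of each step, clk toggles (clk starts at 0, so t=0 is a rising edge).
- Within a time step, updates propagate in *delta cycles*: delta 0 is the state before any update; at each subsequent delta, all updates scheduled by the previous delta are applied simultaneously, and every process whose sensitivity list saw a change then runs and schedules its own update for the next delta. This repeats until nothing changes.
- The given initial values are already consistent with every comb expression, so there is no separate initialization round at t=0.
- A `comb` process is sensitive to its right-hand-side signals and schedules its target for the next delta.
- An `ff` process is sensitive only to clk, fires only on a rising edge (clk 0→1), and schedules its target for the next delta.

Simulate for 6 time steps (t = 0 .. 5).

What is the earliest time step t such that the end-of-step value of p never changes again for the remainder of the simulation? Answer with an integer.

2

[bits: q,p,clk,r,u,y]
t=0: Δ0=010011 Δ1=011011 Δ2=111111 Δ3=101111 | 3Δ
t=1: Δ0=101111 Δ1=100111 | 1Δ
t=2: Δ0=100111 Δ1=101111 Δ2=101011 Δ3=111011 | 3Δ
t=3: Δ0=111011 Δ1=110011 | 1Δ
t=4: Δ0=110011 Δ1=111011 | 1Δ
t=5: Δ0=111011 Δ1=110011 | 1Δ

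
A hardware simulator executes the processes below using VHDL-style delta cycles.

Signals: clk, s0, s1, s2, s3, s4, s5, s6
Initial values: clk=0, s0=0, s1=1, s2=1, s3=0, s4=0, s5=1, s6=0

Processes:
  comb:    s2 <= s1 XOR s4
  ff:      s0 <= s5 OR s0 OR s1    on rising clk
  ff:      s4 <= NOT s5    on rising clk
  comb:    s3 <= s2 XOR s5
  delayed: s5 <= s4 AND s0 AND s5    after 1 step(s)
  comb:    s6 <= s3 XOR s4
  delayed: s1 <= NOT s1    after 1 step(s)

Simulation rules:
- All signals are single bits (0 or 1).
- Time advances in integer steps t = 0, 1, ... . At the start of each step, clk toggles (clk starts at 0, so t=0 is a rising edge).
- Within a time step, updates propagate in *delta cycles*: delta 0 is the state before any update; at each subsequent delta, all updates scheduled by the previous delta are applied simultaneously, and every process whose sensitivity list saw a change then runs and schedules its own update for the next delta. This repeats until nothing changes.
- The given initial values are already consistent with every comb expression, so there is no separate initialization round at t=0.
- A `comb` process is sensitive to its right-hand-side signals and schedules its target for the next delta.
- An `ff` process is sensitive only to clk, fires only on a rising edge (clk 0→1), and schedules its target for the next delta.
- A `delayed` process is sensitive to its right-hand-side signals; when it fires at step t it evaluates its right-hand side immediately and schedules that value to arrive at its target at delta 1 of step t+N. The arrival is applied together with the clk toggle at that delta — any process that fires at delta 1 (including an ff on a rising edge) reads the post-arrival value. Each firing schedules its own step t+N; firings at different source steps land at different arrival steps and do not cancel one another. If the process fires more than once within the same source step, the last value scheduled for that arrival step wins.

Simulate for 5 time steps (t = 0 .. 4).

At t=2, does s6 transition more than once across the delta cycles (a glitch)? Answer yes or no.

t=0 Δ0: s2=1 s0=0 s1=1 s5=1 s3=0 s4=0 clk=0 s6=0
  Δ1: clk:0→1
  Δ2: s0:0→1
  (2Δ to stable)
t=1 Δ0: s2=1 s0=1 s1=1 s5=1 s3=0 s4=0 clk=1 s6=0
  Δ1: s5:1→0, clk:1→0
  Δ2: s3:0→1
  Δ3: s6:0→1
  (3Δ to stable)
t=2 Δ0: s2=1 s0=1 s1=1 s5=0 s3=1 s4=0 clk=0 s6=1
  Δ1: clk:0→1
  Δ2: s4:0→1
  Δ3: s2:1→0, s6:1→0
  Δ4: s3:1→0
  Δ5: s6:0→1
  (5Δ to stable)
t=3 Δ0: s2=0 s0=1 s1=1 s5=0 s3=0 s4=1 clk=1 s6=1
  Δ1: clk:1→0
  (1Δ to stable)
t=4 Δ0: s2=0 s0=1 s1=1 s5=0 s3=0 s4=1 clk=0 s6=1
  Δ1: clk:0→1
  (1Δ to stable)

yes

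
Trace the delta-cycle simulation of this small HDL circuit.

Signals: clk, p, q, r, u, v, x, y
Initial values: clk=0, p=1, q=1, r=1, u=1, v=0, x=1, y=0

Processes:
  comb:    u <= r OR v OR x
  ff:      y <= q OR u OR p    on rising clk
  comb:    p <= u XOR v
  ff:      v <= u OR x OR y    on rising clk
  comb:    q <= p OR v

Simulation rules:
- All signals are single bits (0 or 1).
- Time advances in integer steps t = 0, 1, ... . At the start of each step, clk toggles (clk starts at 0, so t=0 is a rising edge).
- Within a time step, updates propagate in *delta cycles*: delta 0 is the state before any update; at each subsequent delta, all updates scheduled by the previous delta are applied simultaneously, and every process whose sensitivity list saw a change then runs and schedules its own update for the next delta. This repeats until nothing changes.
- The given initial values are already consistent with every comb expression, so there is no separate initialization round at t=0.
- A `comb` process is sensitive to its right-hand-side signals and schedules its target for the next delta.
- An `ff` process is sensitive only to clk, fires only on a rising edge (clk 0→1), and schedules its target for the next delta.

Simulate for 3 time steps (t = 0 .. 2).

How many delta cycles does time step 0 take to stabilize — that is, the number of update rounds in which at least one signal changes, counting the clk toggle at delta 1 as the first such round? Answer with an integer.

3

t=0 Δ0: v=0 p=1 x=1 r=1 u=1 q=1 clk=0 y=0
  Δ1: clk:0→1
  Δ2: v:0→1, y:0→1
  Δ3: p:1→0
  (3Δ to stable)
t=1 Δ0: v=1 p=0 x=1 r=1 u=1 q=1 clk=1 y=1
  Δ1: clk:1→0
  (1Δ to stable)
t=2 Δ0: v=1 p=0 x=1 r=1 u=1 q=1 clk=0 y=1
  Δ1: clk:0→1
  (1Δ to stable)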